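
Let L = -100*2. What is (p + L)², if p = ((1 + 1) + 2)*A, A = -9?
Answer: 55696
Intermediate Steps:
L = -200
p = -36 (p = ((1 + 1) + 2)*(-9) = (2 + 2)*(-9) = 4*(-9) = -36)
(p + L)² = (-36 - 200)² = (-236)² = 55696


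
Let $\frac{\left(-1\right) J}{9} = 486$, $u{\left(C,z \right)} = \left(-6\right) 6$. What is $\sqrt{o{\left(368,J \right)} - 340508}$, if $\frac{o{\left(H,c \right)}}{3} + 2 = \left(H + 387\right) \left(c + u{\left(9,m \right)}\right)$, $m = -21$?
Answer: $2 i \sqrt{2582291} \approx 3213.9 i$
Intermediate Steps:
$u{\left(C,z \right)} = -36$
$J = -4374$ ($J = \left(-9\right) 486 = -4374$)
$o{\left(H,c \right)} = -6 + 3 \left(-36 + c\right) \left(387 + H\right)$ ($o{\left(H,c \right)} = -6 + 3 \left(H + 387\right) \left(c - 36\right) = -6 + 3 \left(387 + H\right) \left(-36 + c\right) = -6 + 3 \left(-36 + c\right) \left(387 + H\right)$)
$\sqrt{o{\left(368,J \right)} - 340508} = \sqrt{\left(-41802 - 39744 + 1161 \left(-4374\right) + 3 \cdot 368 \left(-4374\right)\right) - 340508} = \sqrt{\left(-41802 - 39744 - 5078214 - 4828896\right) - 340508} = \sqrt{-9988656 - 340508} = \sqrt{-10329164} = 2 i \sqrt{2582291}$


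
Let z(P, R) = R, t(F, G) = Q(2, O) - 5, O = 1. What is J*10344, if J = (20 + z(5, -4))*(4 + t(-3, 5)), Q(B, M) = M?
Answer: 0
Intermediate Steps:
t(F, G) = -4 (t(F, G) = 1 - 5 = -4)
J = 0 (J = (20 - 4)*(4 - 4) = 16*0 = 0)
J*10344 = 0*10344 = 0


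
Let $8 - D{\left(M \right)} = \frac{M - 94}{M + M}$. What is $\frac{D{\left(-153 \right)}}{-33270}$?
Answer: $- \frac{2201}{10180620} \approx -0.0002162$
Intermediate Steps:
$D{\left(M \right)} = 8 - \frac{-94 + M}{2 M}$ ($D{\left(M \right)} = 8 - \frac{M - 94}{M + M} = 8 - \frac{-94 + M}{2 M}$)
$\frac{D{\left(-153 \right)}}{-33270} = \frac{\frac{15}{2} + \frac{47}{-153}}{-33270} = \left(\frac{15}{2} + 47 \left(- \frac{1}{153}\right)\right) \left(- \frac{1}{33270}\right) = \left(\frac{15}{2} - \frac{47}{153}\right) \left(- \frac{1}{33270}\right) = \frac{2201}{306} \left(- \frac{1}{33270}\right) = - \frac{2201}{10180620}$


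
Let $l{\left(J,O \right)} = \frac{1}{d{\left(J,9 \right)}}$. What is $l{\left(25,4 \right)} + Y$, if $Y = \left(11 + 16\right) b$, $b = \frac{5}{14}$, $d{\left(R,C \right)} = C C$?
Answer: $\frac{10949}{1134} \approx 9.6552$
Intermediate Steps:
$d{\left(R,C \right)} = C^{2}$
$l{\left(J,O \right)} = \frac{1}{81}$ ($l{\left(J,O \right)} = \frac{1}{9^{2}} = \frac{1}{81}$)
$b = \frac{5}{14}$ ($b = 5 \cdot \frac{1}{14} = \frac{5}{14} \approx 0.35714$)
$Y = \frac{135}{14}$ ($Y = \left(11 + 16\right) \frac{5}{14} = 27 \cdot \frac{5}{14} = \frac{135}{14} \approx 9.6429$)
$l{\left(25,4 \right)} + Y = \frac{1}{81} + \frac{135}{14} = \frac{10949}{1134}$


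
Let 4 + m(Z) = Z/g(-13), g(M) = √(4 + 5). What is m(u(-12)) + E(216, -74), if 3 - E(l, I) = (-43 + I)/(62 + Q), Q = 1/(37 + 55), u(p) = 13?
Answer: 89342/17115 ≈ 5.2201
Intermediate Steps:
g(M) = 3 (g(M) = √9 = 3)
Q = 1/92 ≈ 0.010870
m(Z) = -4 + Z/3
E(l, I) = 21071/5705 - 92*I/5705 (E(l, I) = 3 - (-43 + I)/(62 + 1/92) = 3 - (-43 + I)/5705/92 = 3 - (-43 + I)*92/5705 = 3 - (-3956/5705 + 92*I/5705) = 3 + (3956/5705 - 92*I/5705) = 21071/5705 - 92*I/5705)
m(u(-12)) + E(216, -74) = (-4 + (⅓)*13) + (21071/5705 - 92/5705*(-74)) = (-4 + 13/3) + (21071/5705 + 6808/5705) = ⅓ + 27879/5705 = 89342/17115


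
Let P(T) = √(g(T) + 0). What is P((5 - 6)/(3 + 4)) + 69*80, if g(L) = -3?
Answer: 5520 + I*√3 ≈ 5520.0 + 1.732*I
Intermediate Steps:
P(T) = I*√3 (P(T) = √(-3 + 0) = √(-3) = I*√3)
P((5 - 6)/(3 + 4)) + 69*80 = I*√3 + 69*80 = I*√3 + 5520 = 5520 + I*√3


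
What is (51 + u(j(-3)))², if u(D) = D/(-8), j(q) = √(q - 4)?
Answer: (408 - I*√7)²/64 ≈ 2600.9 - 33.733*I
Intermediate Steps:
j(q) = √(-4 + q)
u(D) = -D/8 (u(D) = D*(-⅛) = -D/8)
(51 + u(j(-3)))² = (51 - √(-4 - 3)/8)² = (51 - I*√7/8)²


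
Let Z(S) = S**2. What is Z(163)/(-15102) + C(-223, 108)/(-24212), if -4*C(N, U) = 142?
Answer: -642752507/365649624 ≈ -1.7578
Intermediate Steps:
C(N, U) = -71/2 (C(N, U) = -1/4*142 = -71/2)
Z(163)/(-15102) + C(-223, 108)/(-24212) = 163**2/(-15102) - 71/2/(-24212) = 26569*(-1/15102) - 71/2*(-1/24212) = -26569/15102 + 71/48424 = -642752507/365649624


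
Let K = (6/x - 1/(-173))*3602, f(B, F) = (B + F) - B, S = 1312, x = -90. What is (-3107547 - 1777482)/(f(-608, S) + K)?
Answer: -12676650255/2835524 ≈ -4470.7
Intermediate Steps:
f(B, F) = F
K = -569116/2595 (K = (6/(-90) - 1/(-173))*3602 = (6*(-1/90) - 1*(-1/173))*3602 = (-1/15 + 1/173)*3602 = -158/2595*3602 = -569116/2595 ≈ -219.31)
(-3107547 - 1777482)/(f(-608, S) + K) = (-3107547 - 1777482)/(1312 - 569116/2595) = -4885029/2835524/2595 = -4885029*2595/2835524 = -12676650255/2835524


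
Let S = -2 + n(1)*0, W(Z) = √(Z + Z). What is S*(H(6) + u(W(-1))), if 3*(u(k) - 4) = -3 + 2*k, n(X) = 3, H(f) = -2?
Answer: -2 - 4*I*√2/3 ≈ -2.0 - 1.8856*I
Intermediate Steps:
W(Z) = √2*√Z (W(Z) = √(2*Z) = √2*√Z)
S = -2 (S = -2 + 3*0 = -2 + 0 = -2)
u(k) = 3 + 2*k/3 (u(k) = 4 + (-3 + 2*k)/3 = 4 + (-1 + 2*k/3) = 3 + 2*k/3)
S*(H(6) + u(W(-1))) = -2*(-2 + (3 + 2*(√2*√(-1))/3)) = -2*(-2 + (3 + 2*(√2*I)/3)) = -2*(-2 + (3 + 2*(I*√2)/3)) = -2*(-2 + (3 + 2*I*√2/3)) = -2*(1 + 2*I*√2/3) = -2 - 4*I*√2/3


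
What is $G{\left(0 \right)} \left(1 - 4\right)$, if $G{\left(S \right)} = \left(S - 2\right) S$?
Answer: $0$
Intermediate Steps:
$G{\left(S \right)} = S \left(-2 + S\right)$ ($G{\left(S \right)} = \left(-2 + S\right) S = S \left(-2 + S\right)$)
$G{\left(0 \right)} \left(1 - 4\right) = 0 \left(-2 + 0\right) \left(1 - 4\right) = 0 \left(-2\right) \left(-3\right) = 0 \left(-3\right) = 0$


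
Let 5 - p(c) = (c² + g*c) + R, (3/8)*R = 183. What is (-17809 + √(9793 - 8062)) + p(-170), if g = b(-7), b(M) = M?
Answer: -48382 + √1731 ≈ -48340.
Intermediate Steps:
R = 488 (R = (8/3)*183 = 488)
g = -7
p(c) = -483 - c² + 7*c (p(c) = 5 - ((c² - 7*c) + 488) = 5 - (488 + c² - 7*c) = 5 + (-488 - c² + 7*c) = -483 - c² + 7*c)
(-17809 + √(9793 - 8062)) + p(-170) = (-17809 + √(9793 - 8062)) + (-483 - 1*(-170)² + 7*(-170)) = (-17809 + √1731) + (-483 - 1*28900 - 1190) = (-17809 + √1731) + (-483 - 28900 - 1190) = (-17809 + √1731) - 30573 = -48382 + √1731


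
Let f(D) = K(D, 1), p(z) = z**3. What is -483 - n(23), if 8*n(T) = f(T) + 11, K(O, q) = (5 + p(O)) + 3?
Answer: -8025/4 ≈ -2006.3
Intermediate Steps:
K(O, q) = 8 + O**3 (K(O, q) = (5 + O**3) + 3 = 8 + O**3)
f(D) = 8 + D**3
n(T) = 19/8 + T**3/8 (n(T) = ((8 + T**3) + 11)/8 = (19 + T**3)/8 = 19/8 + T**3/8)
-483 - n(23) = -483 - (19/8 + (1/8)*23**3) = -483 - (19/8 + (1/8)*12167) = -483 - (19/8 + 12167/8) = -483 - 1*6093/4 = -483 - 6093/4 = -8025/4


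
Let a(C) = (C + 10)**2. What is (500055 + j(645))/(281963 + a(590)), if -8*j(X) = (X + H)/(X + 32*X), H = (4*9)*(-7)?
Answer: 4054731667/5205402840 ≈ 0.77895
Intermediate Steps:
H = -252 (H = 36*(-7) = -252)
a(C) = (10 + C)**2
j(X) = -(-252 + X)/(264*X) (j(X) = -(X - 252)/(8*(X + 32*X)) = -(-252 + X)/(8*(33*X)) = -(-252 + X)*1/(33*X)/8 = -(-252 + X)/(264*X))
(500055 + j(645))/(281963 + a(590)) = (500055 + (1/264)*(252 - 1*645)/645)/(281963 + (10 + 590)**2) = (500055 + (1/264)*(1/645)*(252 - 645))/(281963 + 600**2) = (500055 + (1/264)*(1/645)*(-393))/(281963 + 360000) = (500055 - 131/56760)/641963 = (28383121669/56760)*(1/641963) = 4054731667/5205402840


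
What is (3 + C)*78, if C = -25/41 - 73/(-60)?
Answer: 115349/410 ≈ 281.34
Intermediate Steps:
C = 1493/2460 (C = -25*1/41 - 73*(-1/60) = -25/41 + 73/60 = 1493/2460 ≈ 0.60691)
(3 + C)*78 = (3 + 1493/2460)*78 = (8873/2460)*78 = 115349/410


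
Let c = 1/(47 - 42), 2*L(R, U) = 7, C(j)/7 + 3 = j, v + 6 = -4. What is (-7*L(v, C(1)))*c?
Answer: -49/10 ≈ -4.9000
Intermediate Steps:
v = -10 (v = -6 - 4 = -10)
C(j) = -21 + 7*j
L(R, U) = 7/2 (L(R, U) = (1/2)*7 = 7/2)
c = 1/5 ≈ 0.20000
(-7*L(v, C(1)))*c = -7*7/2*(1/5) = -49/2*1/5 = -49/10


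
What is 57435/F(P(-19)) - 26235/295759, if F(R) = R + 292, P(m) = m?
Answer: 808559810/3844867 ≈ 210.30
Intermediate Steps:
F(R) = 292 + R
57435/F(P(-19)) - 26235/295759 = 57435/(292 - 19) - 26235/295759 = 57435/273 - 26235*1/295759 = 57435*(1/273) - 26235/295759 = 2735/13 - 26235/295759 = 808559810/3844867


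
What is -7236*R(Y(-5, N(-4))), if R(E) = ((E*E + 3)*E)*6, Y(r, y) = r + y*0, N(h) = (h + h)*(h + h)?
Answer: 6078240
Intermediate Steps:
N(h) = 4*h² (N(h) = (2*h)*(2*h) = 4*h²)
Y(r, y) = r (Y(r, y) = r + 0 = r)
R(E) = 6*E*(3 + E²) (R(E) = ((E² + 3)*E)*6 = ((3 + E²)*E)*6 = (E*(3 + E²))*6 = 6*E*(3 + E²))
-7236*R(Y(-5, N(-4))) = -7236*6*(-5)*(3 + (-5)²) = -7236*6*(-5)*(3 + 25) = -7236*6*(-5)*28 = -7236*(-840) = -1206*(-5040) = 6078240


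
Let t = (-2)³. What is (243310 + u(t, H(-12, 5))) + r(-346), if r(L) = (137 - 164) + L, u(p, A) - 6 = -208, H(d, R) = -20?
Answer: 242735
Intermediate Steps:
t = -8
u(p, A) = -202 (u(p, A) = 6 - 208 = -202)
r(L) = -27 + L
(243310 + u(t, H(-12, 5))) + r(-346) = (243310 - 202) + (-27 - 346) = 243108 - 373 = 242735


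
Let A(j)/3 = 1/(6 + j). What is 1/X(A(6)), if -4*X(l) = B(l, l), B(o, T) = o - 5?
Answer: 16/19 ≈ 0.84210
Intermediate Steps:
A(j) = 3/(6 + j)
B(o, T) = -5 + o
X(l) = 5/4 - l/4 (X(l) = -(-5 + l)/4 = 5/4 - l/4)
1/X(A(6)) = 1/(5/4 - 3/(4*(6 + 6))) = 1/(5/4 - 3/(4*12)) = 1/(5/4 - ¼*¼) = 1/(5/4 - 1/16) = 1/(19/16) = 16/19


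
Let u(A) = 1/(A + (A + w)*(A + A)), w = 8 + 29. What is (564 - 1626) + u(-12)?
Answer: -649945/612 ≈ -1062.0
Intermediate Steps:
w = 37
u(A) = 1/(A + 2*A*(37 + A)) (u(A) = 1/(A + (A + 37)*(A + A)) = 1/(A + (37 + A)*(2*A)) = 1/(A + 2*A*(37 + A)))
(564 - 1626) + u(-12) = (564 - 1626) + 1/((-12)*(75 + 2*(-12))) = -1062 - 1/(12*(75 - 24)) = -1062 - 1/12/51 = -1062 - 1/12*1/51 = -1062 - 1/612 = -649945/612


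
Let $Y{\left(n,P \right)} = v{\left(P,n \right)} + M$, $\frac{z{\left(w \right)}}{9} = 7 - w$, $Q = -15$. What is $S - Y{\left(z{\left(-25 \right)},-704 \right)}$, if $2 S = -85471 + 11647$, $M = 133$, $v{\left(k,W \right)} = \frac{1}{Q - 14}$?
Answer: $- \frac{1074304}{29} \approx -37045.0$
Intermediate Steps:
$v{\left(k,W \right)} = - \frac{1}{29}$ ($v{\left(k,W \right)} = \frac{1}{-15 - 14} = \frac{1}{-29} = - \frac{1}{29}$)
$z{\left(w \right)} = 63 - 9 w$ ($z{\left(w \right)} = 9 \left(7 - w\right) = 63 - 9 w$)
$Y{\left(n,P \right)} = \frac{3856}{29}$ ($Y{\left(n,P \right)} = - \frac{1}{29} + 133 = \frac{3856}{29}$)
$S = -36912$ ($S = \frac{-85471 + 11647}{2} = \frac{1}{2} \left(-73824\right) = -36912$)
$S - Y{\left(z{\left(-25 \right)},-704 \right)} = -36912 - \frac{3856}{29} = - \frac{1074304}{29}$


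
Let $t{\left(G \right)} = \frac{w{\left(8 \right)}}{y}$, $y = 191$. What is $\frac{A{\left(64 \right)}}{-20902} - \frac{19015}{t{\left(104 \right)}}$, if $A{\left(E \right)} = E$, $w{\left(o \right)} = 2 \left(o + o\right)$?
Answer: $- \frac{37956622139}{334432} \approx -1.135 \cdot 10^{5}$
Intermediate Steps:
$w{\left(o \right)} = 4 o$ ($w{\left(o \right)} = 2 \cdot 2 o = 4 o$)
$t{\left(G \right)} = \frac{32}{191}$ ($t{\left(G \right)} = \frac{4 \cdot 8}{191} = 32 \cdot \frac{1}{191} = \frac{32}{191}$)
$\frac{A{\left(64 \right)}}{-20902} - \frac{19015}{t{\left(104 \right)}} = \frac{64}{-20902} - \frac{19015}{\frac{32}{191}} = 64 \left(- \frac{1}{20902}\right) - \frac{3631865}{32} = - \frac{32}{10451} - \frac{3631865}{32} = - \frac{37956622139}{334432}$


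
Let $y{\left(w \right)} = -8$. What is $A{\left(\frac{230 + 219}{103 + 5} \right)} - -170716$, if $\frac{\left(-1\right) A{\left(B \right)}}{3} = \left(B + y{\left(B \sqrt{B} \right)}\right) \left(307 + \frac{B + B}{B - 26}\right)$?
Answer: $\frac{4932687103}{28308} \approx 1.7425 \cdot 10^{5}$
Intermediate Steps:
$A{\left(B \right)} = - 3 \left(-8 + B\right) \left(307 + \frac{2 B}{-26 + B}\right)$ ($A{\left(B \right)} = - 3 \left(B - 8\right) \left(307 + \frac{B + B}{B - 26}\right) = - 3 \left(-8 + B\right) \left(307 + \frac{2 B}{-26 + B}\right)$)
$A{\left(\frac{230 + 219}{103 + 5} \right)} - -170716 = \frac{3 \left(-63856 - 309 \left(\frac{230 + 219}{103 + 5}\right)^{2} + 10454 \frac{230 + 219}{103 + 5}\right)}{-26 + \frac{230 + 219}{103 + 5}} - -170716 = \frac{3 \left(-63856 - 309 \left(\frac{449}{108}\right)^{2} + 10454 \cdot \frac{449}{108}\right)}{-26 + \frac{449}{108}} + 170716 = \frac{3 \left(-63856 - \frac{20764903}{3888} + \frac{2346923}{54}\right)}{- \frac{2359}{108}} + 170716 = 3 \left(- \frac{108}{2359}\right) \left(-63856 - \frac{20764903}{3888} + \frac{2346923}{54}\right) + 170716 = 3 \left(- \frac{108}{2359}\right) \left(- \frac{100058575}{3888}\right) + 170716 = \frac{100058575}{28308} + 170716 = \frac{4932687103}{28308}$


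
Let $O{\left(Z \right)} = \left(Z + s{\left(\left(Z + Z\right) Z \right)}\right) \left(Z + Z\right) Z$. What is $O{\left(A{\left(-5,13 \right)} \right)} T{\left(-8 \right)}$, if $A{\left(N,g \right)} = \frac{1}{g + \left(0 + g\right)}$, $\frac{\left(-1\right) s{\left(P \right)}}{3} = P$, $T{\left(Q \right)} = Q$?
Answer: $- \frac{20}{28561} \approx -0.00070026$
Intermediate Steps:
$s{\left(P \right)} = - 3 P$
$A{\left(N,g \right)} = \frac{1}{2 g}$ ($A{\left(N,g \right)} = \frac{1}{g + g} = \frac{1}{2 g}$)
$O{\left(Z \right)} = 2 Z^{2} \left(Z - 6 Z^{2}\right)$ ($O{\left(Z \right)} = \left(Z - 3 \left(Z + Z\right) Z\right) \left(Z + Z\right) Z = \left(Z - 3 \cdot 2 Z Z\right) 2 Z Z = \left(Z - 3 \cdot 2 Z^{2}\right) 2 Z Z = \left(Z - 6 Z^{2}\right) 2 Z Z = 2 Z \left(Z - 6 Z^{2}\right) Z = 2 Z^{2} \left(Z - 6 Z^{2}\right)$)
$O{\left(A{\left(-5,13 \right)} \right)} T{\left(-8 \right)} = \left(\frac{1}{2 \cdot 13}\right)^{3} \left(2 - 12 \frac{1}{2 \cdot 13}\right) \left(-8\right) = \left(\frac{1}{2} \cdot \frac{1}{13}\right)^{3} \left(2 - 12 \cdot \frac{1}{2} \cdot \frac{1}{13}\right) \left(-8\right) = \frac{2 - \frac{6}{13}}{17576} \left(-8\right) = \frac{1}{17576} \cdot \frac{20}{13} \left(-8\right) = \frac{5}{57122} \left(-8\right) = - \frac{20}{28561}$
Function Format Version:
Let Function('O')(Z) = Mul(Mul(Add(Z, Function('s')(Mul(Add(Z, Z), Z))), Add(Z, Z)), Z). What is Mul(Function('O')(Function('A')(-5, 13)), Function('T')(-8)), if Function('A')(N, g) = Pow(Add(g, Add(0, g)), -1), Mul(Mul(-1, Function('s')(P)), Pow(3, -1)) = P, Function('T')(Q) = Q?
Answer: Rational(-20, 28561) ≈ -0.00070026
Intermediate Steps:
Function('s')(P) = Mul(-3, P)
Function('A')(N, g) = Mul(Rational(1, 2), Pow(g, -1)) (Function('A')(N, g) = Pow(Add(g, g), -1) = Pow(Mul(2, g), -1) = Mul(Rational(1, 2), Pow(g, -1)))
Function('O')(Z) = Mul(2, Pow(Z, 2), Add(Z, Mul(-6, Pow(Z, 2)))) (Function('O')(Z) = Mul(Mul(Add(Z, Mul(-3, Mul(Add(Z, Z), Z))), Add(Z, Z)), Z) = Mul(Mul(Add(Z, Mul(-3, Mul(Mul(2, Z), Z))), Mul(2, Z)), Z) = Mul(Mul(Add(Z, Mul(-3, Mul(2, Pow(Z, 2)))), Mul(2, Z)), Z) = Mul(Mul(Add(Z, Mul(-6, Pow(Z, 2))), Mul(2, Z)), Z) = Mul(Mul(2, Z, Add(Z, Mul(-6, Pow(Z, 2)))), Z) = Mul(2, Pow(Z, 2), Add(Z, Mul(-6, Pow(Z, 2)))))
Mul(Function('O')(Function('A')(-5, 13)), Function('T')(-8)) = Mul(Mul(Pow(Mul(Rational(1, 2), Pow(13, -1)), 3), Add(2, Mul(-12, Mul(Rational(1, 2), Pow(13, -1))))), -8) = Mul(Mul(Pow(Mul(Rational(1, 2), Rational(1, 13)), 3), Add(2, Mul(-12, Mul(Rational(1, 2), Rational(1, 13))))), -8) = Mul(Mul(Pow(Rational(1, 26), 3), Add(2, Mul(-12, Rational(1, 26)))), -8) = Mul(Mul(Rational(1, 17576), Add(2, Rational(-6, 13))), -8) = Mul(Mul(Rational(1, 17576), Rational(20, 13)), -8) = Mul(Rational(5, 57122), -8) = Rational(-20, 28561)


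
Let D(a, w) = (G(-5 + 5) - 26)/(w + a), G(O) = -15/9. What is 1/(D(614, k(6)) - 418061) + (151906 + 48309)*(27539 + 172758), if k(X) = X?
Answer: 31183416952038886405/777593543 ≈ 4.0102e+10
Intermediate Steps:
G(O) = -5/3 (G(O) = -15*1/9 = -5/3)
D(a, w) = -83/(3*(a + w)) (D(a, w) = (-5/3 - 26)/(w + a) = -83/(3*(a + w)))
1/(D(614, k(6)) - 418061) + (151906 + 48309)*(27539 + 172758) = 1/(-83/(3*614 + 3*6) - 418061) + (151906 + 48309)*(27539 + 172758) = 1/(-83/(1842 + 18) - 418061) + 200215*200297 = 1/(-83/1860 - 418061) + 40102463855 = 1/(-777593543/1860) + 40102463855 = -1860/777593543 + 40102463855 = 31183416952038886405/777593543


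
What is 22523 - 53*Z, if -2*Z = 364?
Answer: 32169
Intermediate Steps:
Z = -182 (Z = -½*364 = -182)
22523 - 53*Z = 22523 - 53*(-182) = 22523 + 9646 = 32169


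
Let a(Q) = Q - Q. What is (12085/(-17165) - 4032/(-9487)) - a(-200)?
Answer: -9088223/32568871 ≈ -0.27905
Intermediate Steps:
a(Q) = 0
(12085/(-17165) - 4032/(-9487)) - a(-200) = (12085/(-17165) - 4032/(-9487)) - 1*0 = (12085*(-1/17165) - 4032*(-1/9487)) + 0 = (-2417/3433 + 4032/9487) + 0 = -9088223/32568871 + 0 = -9088223/32568871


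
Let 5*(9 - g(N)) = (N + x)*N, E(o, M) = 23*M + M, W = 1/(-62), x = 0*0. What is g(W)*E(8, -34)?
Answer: -35287716/4805 ≈ -7344.0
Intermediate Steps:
x = 0
W = -1/62 ≈ -0.016129
E(o, M) = 24*M
g(N) = 9 - N²/5 (g(N) = 9 - (N + 0)*N/5 = 9 - N*N/5 = 9 - N²/5)
g(W)*E(8, -34) = (9 - (-1/62)²/5)*(24*(-34)) = (9 - ⅕*1/3844)*(-816) = (9 - 1/19220)*(-816) = (172979/19220)*(-816) = -35287716/4805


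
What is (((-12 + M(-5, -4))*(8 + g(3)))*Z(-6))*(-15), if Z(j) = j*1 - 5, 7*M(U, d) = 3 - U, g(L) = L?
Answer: -137940/7 ≈ -19706.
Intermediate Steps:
M(U, d) = 3/7 - U/7 (M(U, d) = (3 - U)/7 = 3/7 - U/7)
Z(j) = -5 + j (Z(j) = j - 5 = -5 + j)
(((-12 + M(-5, -4))*(8 + g(3)))*Z(-6))*(-15) = (((-12 + (3/7 - ⅐*(-5)))*(8 + 3))*(-5 - 6))*(-15) = (((-12 + (3/7 + 5/7))*11)*(-11))*(-15) = (((-12 + 8/7)*11)*(-11))*(-15) = (-76/7*11*(-11))*(-15) = -836/7*(-11)*(-15) = (9196/7)*(-15) = -137940/7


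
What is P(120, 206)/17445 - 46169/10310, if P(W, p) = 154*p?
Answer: -95668753/35971590 ≈ -2.6596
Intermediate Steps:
P(120, 206)/17445 - 46169/10310 = (154*206)/17445 - 46169/10310 = 31724*(1/17445) - 46169*1/10310 = 31724/17445 - 46169/10310 = -95668753/35971590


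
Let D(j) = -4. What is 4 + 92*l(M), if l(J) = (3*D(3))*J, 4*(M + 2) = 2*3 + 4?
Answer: -548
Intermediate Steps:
M = ½ (M = -2 + (2*3 + 4)/4 = -2 + (6 + 4)/4 = -2 + (¼)*10 = -2 + 5/2 = ½ ≈ 0.50000)
l(J) = -12*J (l(J) = (3*(-4))*J = -12*J)
4 + 92*l(M) = 4 + 92*(-12*½) = 4 + 92*(-6) = 4 - 552 = -548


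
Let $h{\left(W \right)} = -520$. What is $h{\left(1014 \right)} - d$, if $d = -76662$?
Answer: $76142$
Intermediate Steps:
$h{\left(1014 \right)} - d = -520 - -76662 = -520 + 76662 = 76142$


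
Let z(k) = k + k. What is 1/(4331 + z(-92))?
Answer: 1/4147 ≈ 0.00024114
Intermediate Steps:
z(k) = 2*k
1/(4331 + z(-92)) = 1/(4331 + 2*(-92)) = 1/(4331 - 184) = 1/4147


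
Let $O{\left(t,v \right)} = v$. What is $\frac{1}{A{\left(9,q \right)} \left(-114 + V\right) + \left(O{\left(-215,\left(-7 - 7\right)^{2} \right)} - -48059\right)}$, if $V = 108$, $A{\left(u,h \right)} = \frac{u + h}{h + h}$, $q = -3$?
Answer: $\frac{1}{48261} \approx 2.0721 \cdot 10^{-5}$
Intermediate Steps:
$A{\left(u,h \right)} = \frac{h + u}{2 h}$
$\frac{1}{A{\left(9,q \right)} \left(-114 + V\right) + \left(O{\left(-215,\left(-7 - 7\right)^{2} \right)} - -48059\right)} = \frac{1}{\frac{-3 + 9}{2 \left(-3\right)} \left(-114 + 108\right) + \left(\left(-7 - 7\right)^{2} - -48059\right)} = \frac{1}{\frac{1}{2} \left(- \frac{1}{3}\right) 6 \left(-6\right) + \left(\left(-14\right)^{2} + 48059\right)} = \frac{1}{\left(-1\right) \left(-6\right) + \left(196 + 48059\right)} = \frac{1}{6 + 48255} = \frac{1}{48261}$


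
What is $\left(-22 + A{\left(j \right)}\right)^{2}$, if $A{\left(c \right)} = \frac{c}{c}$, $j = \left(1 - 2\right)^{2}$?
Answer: $441$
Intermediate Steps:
$j = 1$ ($j = \left(-1\right)^{2} = 1$)
$A{\left(c \right)} = 1$
$\left(-22 + A{\left(j \right)}\right)^{2} = \left(-22 + 1\right)^{2} = \left(-21\right)^{2} = 441$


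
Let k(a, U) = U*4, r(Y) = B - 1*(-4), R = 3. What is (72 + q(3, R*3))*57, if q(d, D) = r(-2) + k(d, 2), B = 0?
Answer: 4788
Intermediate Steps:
r(Y) = 4 (r(Y) = 0 - 1*(-4) = 0 + 4 = 4)
k(a, U) = 4*U
q(d, D) = 12 (q(d, D) = 4 + 4*2 = 4 + 8 = 12)
(72 + q(3, R*3))*57 = (72 + 12)*57 = 84*57 = 4788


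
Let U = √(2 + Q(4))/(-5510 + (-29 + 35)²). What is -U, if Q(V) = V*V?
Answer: 3*√2/5474 ≈ 0.00077505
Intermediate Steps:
Q(V) = V²
U = -3*√2/5474 (U = √(2 + 4²)/(-5510 + (-29 + 35)²) = √(2 + 16)/(-5510 + 6²) = √18/(-5510 + 36) = (3*√2)/(-5474) = (3*√2)*(-1/5474) = -3*√2/5474 ≈ -0.00077505)
-U = -(-3)*√2/5474 = 3*√2/5474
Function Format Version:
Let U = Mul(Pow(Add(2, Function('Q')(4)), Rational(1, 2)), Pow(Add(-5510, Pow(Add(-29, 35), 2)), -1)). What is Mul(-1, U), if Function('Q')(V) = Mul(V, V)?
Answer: Mul(Rational(3, 5474), Pow(2, Rational(1, 2))) ≈ 0.00077505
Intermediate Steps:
Function('Q')(V) = Pow(V, 2)
U = Mul(Rational(-3, 5474), Pow(2, Rational(1, 2))) (U = Mul(Pow(Add(2, Pow(4, 2)), Rational(1, 2)), Pow(Add(-5510, Pow(Add(-29, 35), 2)), -1)) = Mul(Pow(Add(2, 16), Rational(1, 2)), Pow(Add(-5510, Pow(6, 2)), -1)) = Mul(Pow(18, Rational(1, 2)), Pow(Add(-5510, 36), -1)) = Mul(Mul(3, Pow(2, Rational(1, 2))), Pow(-5474, -1)) = Mul(Mul(3, Pow(2, Rational(1, 2))), Rational(-1, 5474)) = Mul(Rational(-3, 5474), Pow(2, Rational(1, 2))) ≈ -0.00077505)
Mul(-1, U) = Mul(-1, Mul(Rational(-3, 5474), Pow(2, Rational(1, 2)))) = Mul(Rational(3, 5474), Pow(2, Rational(1, 2)))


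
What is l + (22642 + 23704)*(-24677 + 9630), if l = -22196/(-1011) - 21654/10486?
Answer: -3696521012012795/5300673 ≈ -6.9737e+8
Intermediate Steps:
l = 105427531/5300673 (l = -22196*(-1/1011) - 21654*1/10486 = 22196/1011 - 10827/5243 = 105427531/5300673 ≈ 19.889)
l + (22642 + 23704)*(-24677 + 9630) = 105427531/5300673 + (22642 + 23704)*(-24677 + 9630) = 105427531/5300673 + 46346*(-15047) = 105427531/5300673 - 697368262 = -3696521012012795/5300673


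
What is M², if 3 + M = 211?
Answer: 43264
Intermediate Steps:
M = 208 (M = -3 + 211 = 208)
M² = 208² = 43264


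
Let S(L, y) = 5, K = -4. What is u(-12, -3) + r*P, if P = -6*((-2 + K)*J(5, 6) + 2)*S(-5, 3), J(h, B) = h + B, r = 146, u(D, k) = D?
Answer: 280308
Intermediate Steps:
J(h, B) = B + h
P = 1920 (P = -6*((-2 - 4)*(6 + 5) + 2)*5 = -6*(-6*11 + 2)*5 = -6*(-66 + 2)*5 = -(-384)*5 = -6*(-320) = 1920)
u(-12, -3) + r*P = -12 + 146*1920 = -12 + 280320 = 280308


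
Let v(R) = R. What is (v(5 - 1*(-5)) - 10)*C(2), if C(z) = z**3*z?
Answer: 0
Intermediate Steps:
C(z) = z**4
(v(5 - 1*(-5)) - 10)*C(2) = ((5 - 1*(-5)) - 10)*2**4 = ((5 + 5) - 10)*16 = (10 - 10)*16 = 0*16 = 0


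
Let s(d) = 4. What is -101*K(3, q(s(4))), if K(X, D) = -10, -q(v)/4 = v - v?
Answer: 1010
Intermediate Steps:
q(v) = 0 (q(v) = -4*(v - v) = -4*0 = 0)
-101*K(3, q(s(4))) = -101*(-10) = 1010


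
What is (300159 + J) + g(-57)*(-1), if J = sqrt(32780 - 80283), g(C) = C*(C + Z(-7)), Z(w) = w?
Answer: 296511 + I*sqrt(47503) ≈ 2.9651e+5 + 217.95*I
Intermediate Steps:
g(C) = C*(-7 + C) (g(C) = C*(C - 7) = C*(-7 + C))
J = I*sqrt(47503) (J = sqrt(-47503) = I*sqrt(47503) ≈ 217.95*I)
(300159 + J) + g(-57)*(-1) = (300159 + I*sqrt(47503)) - 57*(-7 - 57)*(-1) = (300159 + I*sqrt(47503)) - 57*(-64)*(-1) = (300159 + I*sqrt(47503)) + 3648*(-1) = (300159 + I*sqrt(47503)) - 3648 = 296511 + I*sqrt(47503)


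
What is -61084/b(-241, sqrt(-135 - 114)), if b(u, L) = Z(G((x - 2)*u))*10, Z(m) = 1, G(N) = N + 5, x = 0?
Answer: -30542/5 ≈ -6108.4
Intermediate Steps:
G(N) = 5 + N
b(u, L) = 10 (b(u, L) = 1*10 = 10)
-61084/b(-241, sqrt(-135 - 114)) = -61084/10 = -61084*1/10 = -30542/5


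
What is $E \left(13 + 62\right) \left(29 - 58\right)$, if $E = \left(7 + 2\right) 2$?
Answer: $-39150$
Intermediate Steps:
$E = 18$ ($E = 9 \cdot 2 = 18$)
$E \left(13 + 62\right) \left(29 - 58\right) = 18 \left(13 + 62\right) \left(29 - 58\right) = 18 \cdot 75 \left(-29\right) = 18 \left(-2175\right) = -39150$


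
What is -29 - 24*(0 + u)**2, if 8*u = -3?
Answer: -259/8 ≈ -32.375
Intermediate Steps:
u = -3/8 (u = (1/8)*(-3) = -3/8 ≈ -0.37500)
-29 - 24*(0 + u)**2 = -29 - 24*(0 - 3/8)**2 = -29 - 24*(-3/8)**2 = -29 - 24*9/64 = -29 - 27/8 = -259/8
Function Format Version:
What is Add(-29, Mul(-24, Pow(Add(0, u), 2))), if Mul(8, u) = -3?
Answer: Rational(-259, 8) ≈ -32.375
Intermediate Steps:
u = Rational(-3, 8) (u = Mul(Rational(1, 8), -3) = Rational(-3, 8) ≈ -0.37500)
Add(-29, Mul(-24, Pow(Add(0, u), 2))) = Add(-29, Mul(-24, Pow(Add(0, Rational(-3, 8)), 2))) = Add(-29, Mul(-24, Pow(Rational(-3, 8), 2))) = Add(-29, Mul(-24, Rational(9, 64))) = Add(-29, Rational(-27, 8)) = Rational(-259, 8)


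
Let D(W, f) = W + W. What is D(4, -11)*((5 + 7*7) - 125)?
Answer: -568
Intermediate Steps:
D(W, f) = 2*W
D(4, -11)*((5 + 7*7) - 125) = (2*4)*((5 + 7*7) - 125) = 8*((5 + 49) - 125) = 8*(54 - 125) = 8*(-71) = -568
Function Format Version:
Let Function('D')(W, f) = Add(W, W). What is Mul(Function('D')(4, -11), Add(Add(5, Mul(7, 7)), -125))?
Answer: -568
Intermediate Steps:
Function('D')(W, f) = Mul(2, W)
Mul(Function('D')(4, -11), Add(Add(5, Mul(7, 7)), -125)) = Mul(Mul(2, 4), Add(Add(5, Mul(7, 7)), -125)) = Mul(8, Add(Add(5, 49), -125)) = Mul(8, Add(54, -125)) = Mul(8, -71) = -568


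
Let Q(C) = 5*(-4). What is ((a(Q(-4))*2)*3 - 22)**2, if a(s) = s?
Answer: 20164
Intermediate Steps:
Q(C) = -20
((a(Q(-4))*2)*3 - 22)**2 = (-20*2*3 - 22)**2 = (-40*3 - 22)**2 = (-120 - 22)**2 = (-142)**2 = 20164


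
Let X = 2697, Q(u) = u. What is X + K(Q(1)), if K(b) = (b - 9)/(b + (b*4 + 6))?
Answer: 29659/11 ≈ 2696.3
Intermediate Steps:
K(b) = (-9 + b)/(6 + 5*b) (K(b) = (-9 + b)/(b + (4*b + 6)) = (-9 + b)/(b + (6 + 4*b)) = (-9 + b)/(6 + 5*b))
X + K(Q(1)) = 2697 + (-9 + 1)/(6 + 5*1) = 2697 - 8/(6 + 5) = 2697 - 8/11 = 29659/11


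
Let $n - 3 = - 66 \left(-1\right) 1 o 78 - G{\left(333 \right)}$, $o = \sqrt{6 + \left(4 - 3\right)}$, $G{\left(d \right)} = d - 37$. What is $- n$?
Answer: $293 - 5148 \sqrt{7} \approx -13327.0$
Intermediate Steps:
$G{\left(d \right)} = -37 + d$
$o = \sqrt{7}$ ($o = \sqrt{6 + \left(4 - 3\right)} = \sqrt{6 + 1} = \sqrt{7} \approx 2.6458$)
$n = -293 + 5148 \sqrt{7}$ ($n = 3 + \left(- 66 \left(-1\right) 1 \sqrt{7} \cdot 78 - \left(-37 + 333\right)\right) = 3 - \left(296 - - 66 \left(- \sqrt{7}\right) 78\right) = 3 - \left(296 - 66 \sqrt{7} \cdot 78\right) = 3 - \left(296 - 5148 \sqrt{7}\right) = -293 + 5148 \sqrt{7} \approx 13327.0$)
$- n = - (-293 + 5148 \sqrt{7}) = 293 - 5148 \sqrt{7}$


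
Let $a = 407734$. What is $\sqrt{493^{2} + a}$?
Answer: $\sqrt{650783} \approx 806.71$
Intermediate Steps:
$\sqrt{493^{2} + a} = \sqrt{493^{2} + 407734} = \sqrt{243049 + 407734} = \sqrt{650783}$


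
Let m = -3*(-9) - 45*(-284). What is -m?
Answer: -12807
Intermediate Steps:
m = 12807 (m = 27 + 12780 = 12807)
-m = -1*12807 = -12807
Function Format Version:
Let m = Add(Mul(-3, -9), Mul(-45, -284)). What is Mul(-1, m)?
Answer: -12807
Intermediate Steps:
m = 12807 (m = Add(27, 12780) = 12807)
Mul(-1, m) = Mul(-1, 12807) = -12807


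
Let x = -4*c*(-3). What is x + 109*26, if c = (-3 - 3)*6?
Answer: 2402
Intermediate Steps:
c = -36 (c = -6*6 = -36)
x = -432 (x = -4*(-36)*(-3) = 144*(-3) = -432)
x + 109*26 = -432 + 109*26 = -432 + 2834 = 2402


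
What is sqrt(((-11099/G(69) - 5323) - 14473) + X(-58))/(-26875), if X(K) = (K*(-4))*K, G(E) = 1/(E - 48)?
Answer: -I*sqrt(266331)/26875 ≈ -0.019203*I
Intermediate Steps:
G(E) = 1/(-48 + E)
X(K) = -4*K**2 (X(K) = (-4*K)*K = -4*K**2)
sqrt(((-11099/G(69) - 5323) - 14473) + X(-58))/(-26875) = sqrt(((-11099/(1/(-48 + 69)) - 5323) - 14473) - 4*(-58)**2)/(-26875) = sqrt(((-11099/(1/21) - 5323) - 14473) - 4*3364)*(-1/26875) = sqrt(((-11099/1/21 - 5323) - 14473) - 13456)*(-1/26875) = sqrt(((-11099*21 - 5323) - 14473) - 13456)*(-1/26875) = sqrt(((-233079 - 5323) - 14473) - 13456)*(-1/26875) = sqrt((-238402 - 14473) - 13456)*(-1/26875) = sqrt(-252875 - 13456)*(-1/26875) = sqrt(-266331)*(-1/26875) = (I*sqrt(266331))*(-1/26875) = -I*sqrt(266331)/26875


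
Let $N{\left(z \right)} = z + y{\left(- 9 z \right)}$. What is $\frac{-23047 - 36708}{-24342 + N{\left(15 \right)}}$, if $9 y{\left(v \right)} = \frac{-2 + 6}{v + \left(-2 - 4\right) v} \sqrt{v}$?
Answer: $\frac{397394271061875}{161784125715391} + \frac{32267700 i \sqrt{15}}{161784125715391} \approx 2.4563 + 7.7246 \cdot 10^{-7} i$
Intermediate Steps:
$y{\left(v \right)} = - \frac{4}{45 \sqrt{v}}$ ($y{\left(v \right)} = \frac{\frac{-2 + 6}{v + \left(-2 - 4\right) v} \sqrt{v}}{9} = \frac{\frac{4}{v - 6 v} \sqrt{v}}{9} = \frac{\frac{4}{\left(-5\right) v} \sqrt{v}}{9} = \frac{4 \left(- \frac{1}{5 v}\right) \sqrt{v}}{9} = \frac{- \frac{4}{5 v} \sqrt{v}}{9} = \frac{\left(- \frac{4}{5}\right) \frac{1}{\sqrt{v}}}{9} = - \frac{4}{45 \sqrt{v}}$)
$N{\left(z \right)} = z - \frac{4}{135 \sqrt{- z}}$ ($N{\left(z \right)} = z - \frac{4}{45 \cdot 3 \sqrt{- z}} = z - \frac{4 \frac{1}{3 \sqrt{- z}}}{45} = z - \frac{4}{135 \sqrt{- z}}$)
$\frac{-23047 - 36708}{-24342 + N{\left(15 \right)}} = \frac{-23047 - 36708}{-24342 + \left(15 - \frac{4}{135 i \sqrt{15}}\right)} = - \frac{59755}{-24342 + \left(15 - \frac{4}{135 i \sqrt{15}}\right)} = - \frac{59755}{-24342 + \left(15 - \frac{4 \left(- \frac{i \sqrt{15}}{15}\right)}{135}\right)} = - \frac{59755}{-24342 + \left(15 + \frac{4 i \sqrt{15}}{2025}\right)} = - \frac{59755}{-24327 + \frac{4 i \sqrt{15}}{2025}}$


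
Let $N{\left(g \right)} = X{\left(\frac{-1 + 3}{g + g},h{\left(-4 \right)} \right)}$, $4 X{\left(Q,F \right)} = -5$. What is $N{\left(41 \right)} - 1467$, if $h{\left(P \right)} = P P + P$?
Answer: $- \frac{5873}{4} \approx -1468.3$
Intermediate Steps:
$h{\left(P \right)} = P + P^{2}$ ($h{\left(P \right)} = P^{2} + P = P + P^{2}$)
$X{\left(Q,F \right)} = - \frac{5}{4}$ ($X{\left(Q,F \right)} = \frac{1}{4} \left(-5\right) = - \frac{5}{4}$)
$N{\left(g \right)} = - \frac{5}{4}$
$N{\left(41 \right)} - 1467 = - \frac{5}{4} - 1467 = - \frac{5873}{4}$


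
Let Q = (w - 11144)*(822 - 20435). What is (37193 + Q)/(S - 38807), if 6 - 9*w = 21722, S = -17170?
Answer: -2393356093/503793 ≈ -4750.7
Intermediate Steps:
w = -21716/9 (w = 2/3 - 1/9*21722 = 2/3 - 21722/9 = -21716/9 ≈ -2412.9)
Q = 2393021356/9 (Q = (-21716/9 - 11144)*(822 - 20435) = -122012/9*(-19613) = 2393021356/9 ≈ 2.6589e+8)
(37193 + Q)/(S - 38807) = (37193 + 2393021356/9)/(-17170 - 38807) = (2393356093/9)/(-55977) = (2393356093/9)*(-1/55977) = -2393356093/503793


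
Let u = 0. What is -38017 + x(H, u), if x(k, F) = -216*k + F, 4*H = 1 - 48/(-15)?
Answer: -191219/5 ≈ -38244.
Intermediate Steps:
H = 21/20 (H = (1 - 48/(-15))/4 = (1 - 48*(-1)/15)/4 = (1 - 1*(-16/5))/4 = (1 + 16/5)/4 = (1/4)*(21/5) = 21/20 ≈ 1.0500)
x(k, F) = F - 216*k
-38017 + x(H, u) = -38017 + (0 - 216*21/20) = -38017 + (0 - 1134/5) = -38017 - 1134/5 = -191219/5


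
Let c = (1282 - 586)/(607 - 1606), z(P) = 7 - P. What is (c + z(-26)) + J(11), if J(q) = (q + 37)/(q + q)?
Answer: 126319/3663 ≈ 34.485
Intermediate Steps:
J(q) = (37 + q)/(2*q) (J(q) = (37 + q)/((2*q)) = (37 + q)*(1/(2*q)) = (37 + q)/(2*q))
c = -232/333 (c = 696/(-999) = 696*(-1/999) = -232/333 ≈ -0.69670)
(c + z(-26)) + J(11) = (-232/333 + (7 - 1*(-26))) + (½)*(37 + 11)/11 = (-232/333 + (7 + 26)) + (½)*(1/11)*48 = (-232/333 + 33) + 24/11 = 10757/333 + 24/11 = 126319/3663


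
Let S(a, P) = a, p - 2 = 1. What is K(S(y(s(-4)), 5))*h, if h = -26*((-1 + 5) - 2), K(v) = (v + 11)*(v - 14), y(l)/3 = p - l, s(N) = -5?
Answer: -18200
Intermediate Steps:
p = 3 (p = 2 + 1 = 3)
y(l) = 9 - 3*l (y(l) = 3*(3 - l) = 9 - 3*l)
K(v) = (-14 + v)*(11 + v) (K(v) = (11 + v)*(-14 + v) = (-14 + v)*(11 + v))
h = -52 (h = -26*(4 - 2) = -26*2 = -52)
K(S(y(s(-4)), 5))*h = (-154 + (9 - 3*(-5))² - 3*(9 - 3*(-5)))*(-52) = (-154 + (9 + 15)² - 3*(9 + 15))*(-52) = (-154 + 24² - 3*24)*(-52) = (-154 + 576 - 72)*(-52) = 350*(-52) = -18200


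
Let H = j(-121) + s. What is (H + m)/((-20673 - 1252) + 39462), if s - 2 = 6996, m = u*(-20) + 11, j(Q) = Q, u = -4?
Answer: 536/1349 ≈ 0.39733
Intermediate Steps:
m = 91 (m = -4*(-20) + 11 = 80 + 11 = 91)
s = 6998 (s = 2 + 6996 = 6998)
H = 6877 (H = -121 + 6998 = 6877)
(H + m)/((-20673 - 1252) + 39462) = (6877 + 91)/((-20673 - 1252) + 39462) = 6968/(-21925 + 39462) = 6968/17537 = 6968*(1/17537) = 536/1349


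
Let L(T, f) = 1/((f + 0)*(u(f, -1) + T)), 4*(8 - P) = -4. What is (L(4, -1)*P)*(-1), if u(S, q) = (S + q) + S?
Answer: 9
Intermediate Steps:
P = 9 (P = 8 - ¼*(-4) = 8 + 1 = 9)
u(S, q) = q + 2*S
L(T, f) = 1/(f*(-1 + T + 2*f)) (L(T, f) = 1/((f + 0)*((-1 + 2*f) + T)) = 1/(f*(-1 + T + 2*f)))
(L(4, -1)*P)*(-1) = ((1/((-1)*(-1 + 4 + 2*(-1))))*9)*(-1) = (-1/(-1 + 4 - 2)*9)*(-1) = (-1/1*9)*(-1) = (-1*1*9)*(-1) = -1*9*(-1) = -9*(-1) = 9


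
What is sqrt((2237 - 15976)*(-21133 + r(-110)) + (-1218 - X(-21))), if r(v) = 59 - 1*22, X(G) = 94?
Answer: 2*sqrt(72459158) ≈ 17025.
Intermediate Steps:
r(v) = 37 (r(v) = 59 - 22 = 37)
sqrt((2237 - 15976)*(-21133 + r(-110)) + (-1218 - X(-21))) = sqrt((2237 - 15976)*(-21133 + 37) + (-1218 - 1*94)) = sqrt(-13739*(-21096) + (-1218 - 94)) = sqrt(289837944 - 1312) = sqrt(289836632) = 2*sqrt(72459158)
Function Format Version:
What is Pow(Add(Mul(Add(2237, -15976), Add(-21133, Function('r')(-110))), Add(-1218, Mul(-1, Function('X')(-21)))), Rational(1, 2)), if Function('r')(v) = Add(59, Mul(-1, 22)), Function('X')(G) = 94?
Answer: Mul(2, Pow(72459158, Rational(1, 2))) ≈ 17025.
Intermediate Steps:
Function('r')(v) = 37 (Function('r')(v) = Add(59, -22) = 37)
Pow(Add(Mul(Add(2237, -15976), Add(-21133, Function('r')(-110))), Add(-1218, Mul(-1, Function('X')(-21)))), Rational(1, 2)) = Pow(Add(Mul(Add(2237, -15976), Add(-21133, 37)), Add(-1218, Mul(-1, 94))), Rational(1, 2)) = Pow(Add(Mul(-13739, -21096), Add(-1218, -94)), Rational(1, 2)) = Pow(Add(289837944, -1312), Rational(1, 2)) = Pow(289836632, Rational(1, 2)) = Mul(2, Pow(72459158, Rational(1, 2)))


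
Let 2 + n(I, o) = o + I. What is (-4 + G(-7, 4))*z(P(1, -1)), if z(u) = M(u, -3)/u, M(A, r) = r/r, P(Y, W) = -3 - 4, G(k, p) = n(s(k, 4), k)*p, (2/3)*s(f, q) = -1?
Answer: 46/7 ≈ 6.5714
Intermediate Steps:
s(f, q) = -3/2 (s(f, q) = (3/2)*(-1) = -3/2)
n(I, o) = -2 + I + o (n(I, o) = -2 + (o + I) = -2 + (I + o) = -2 + I + o)
G(k, p) = p*(-7/2 + k) (G(k, p) = (-2 - 3/2 + k)*p = (-7/2 + k)*p = p*(-7/2 + k))
P(Y, W) = -7
M(A, r) = 1
z(u) = 1/u
(-4 + G(-7, 4))*z(P(1, -1)) = (-4 + (1/2)*4*(-7 + 2*(-7)))/(-7) = (-4 + (1/2)*4*(-7 - 14))*(-1/7) = (-4 + (1/2)*4*(-21))*(-1/7) = (-4 - 42)*(-1/7) = -46*(-1/7) = 46/7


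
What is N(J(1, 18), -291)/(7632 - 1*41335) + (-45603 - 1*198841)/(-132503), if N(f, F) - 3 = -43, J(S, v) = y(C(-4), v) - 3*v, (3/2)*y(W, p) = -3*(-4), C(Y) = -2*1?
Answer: 358425924/194162983 ≈ 1.8460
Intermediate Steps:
C(Y) = -2
y(W, p) = 8 (y(W, p) = 2*(-3*(-4))/3 = (2/3)*12 = 8)
J(S, v) = 8 - 3*v
N(f, F) = -40 (N(f, F) = 3 - 43 = -40)
N(J(1, 18), -291)/(7632 - 1*41335) + (-45603 - 1*198841)/(-132503) = -40/(7632 - 1*41335) + (-45603 - 1*198841)/(-132503) = -40/(7632 - 41335) + (-45603 - 198841)*(-1/132503) = -40/(-33703) - 244444*(-1/132503) = -40*(-1/33703) + 10628/5761 = 40/33703 + 10628/5761 = 358425924/194162983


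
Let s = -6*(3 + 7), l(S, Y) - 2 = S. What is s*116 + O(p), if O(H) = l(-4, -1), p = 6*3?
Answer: -6962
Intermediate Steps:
l(S, Y) = 2 + S
p = 18
O(H) = -2 (O(H) = 2 - 4 = -2)
s = -60 (s = -6*10 = -60)
s*116 + O(p) = -60*116 - 2 = -6960 - 2 = -6962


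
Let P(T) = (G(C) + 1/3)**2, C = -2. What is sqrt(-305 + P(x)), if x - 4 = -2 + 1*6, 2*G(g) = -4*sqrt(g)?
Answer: 2*sqrt(-704 - 3*I*sqrt(2))/3 ≈ 0.0533 - 17.689*I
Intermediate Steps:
G(g) = -2*sqrt(g) (G(g) = (-4*sqrt(g))/2 = -2*sqrt(g))
x = 8 (x = 4 + (-2 + 1*6) = 4 + (-2 + 6) = 4 + 4 = 8)
P(T) = (1/3 - 2*I*sqrt(2))**2 (P(T) = (-2*I*sqrt(2) + 1/3)**2 = (1/3 - 2*I*sqrt(2))**2)
sqrt(-305 + P(x)) = sqrt(-305 + (1 - 6*I*sqrt(2))**2/9)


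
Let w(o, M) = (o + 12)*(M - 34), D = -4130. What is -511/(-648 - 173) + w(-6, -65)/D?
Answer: 1299052/1695365 ≈ 0.76624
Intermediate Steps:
w(o, M) = (-34 + M)*(12 + o) (w(o, M) = (12 + o)*(-34 + M) = (-34 + M)*(12 + o))
-511/(-648 - 173) + w(-6, -65)/D = -511/(-648 - 173) + (-408 - 34*(-6) + 12*(-65) - 65*(-6))/(-4130) = -511/(-821) + (-408 + 204 - 780 + 390)*(-1/4130) = -511*(-1/821) - 594*(-1/4130) = 511/821 + 297/2065 = 1299052/1695365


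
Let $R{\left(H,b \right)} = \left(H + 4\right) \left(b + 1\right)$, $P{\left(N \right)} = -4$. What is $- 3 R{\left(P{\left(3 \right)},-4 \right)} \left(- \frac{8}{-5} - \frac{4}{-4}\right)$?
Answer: $0$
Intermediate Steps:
$R{\left(H,b \right)} = \left(1 + b\right) \left(4 + H\right)$ ($R{\left(H,b \right)} = \left(4 + H\right) \left(1 + b\right) = \left(1 + b\right) \left(4 + H\right)$)
$- 3 R{\left(P{\left(3 \right)},-4 \right)} \left(- \frac{8}{-5} - \frac{4}{-4}\right) = - 3 \left(4 - 4 + 4 \left(-4\right) - -16\right) \left(- \frac{8}{-5} - \frac{4}{-4}\right) = - 3 \left(4 - 4 - 16 + 16\right) \left(\left(-8\right) \left(- \frac{1}{5}\right) - -1\right) = \left(-3\right) 0 \left(\frac{8}{5} + 1\right) = 0 \cdot \frac{13}{5} = 0$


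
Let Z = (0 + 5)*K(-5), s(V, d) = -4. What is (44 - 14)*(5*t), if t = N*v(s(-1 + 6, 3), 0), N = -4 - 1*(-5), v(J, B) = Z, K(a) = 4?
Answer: 3000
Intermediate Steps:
Z = 20 (Z = (0 + 5)*4 = 5*4 = 20)
v(J, B) = 20
N = 1 (N = -4 + 5 = 1)
t = 20 (t = 1*20 = 20)
(44 - 14)*(5*t) = (44 - 14)*(5*20) = 30*100 = 3000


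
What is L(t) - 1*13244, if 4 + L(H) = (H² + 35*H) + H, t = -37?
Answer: -13211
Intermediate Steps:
L(H) = -4 + H² + 36*H (L(H) = -4 + ((H² + 35*H) + H) = -4 + (H² + 36*H) = -4 + H² + 36*H)
L(t) - 1*13244 = (-4 + (-37)² + 36*(-37)) - 1*13244 = (-4 + 1369 - 1332) - 13244 = 33 - 13244 = -13211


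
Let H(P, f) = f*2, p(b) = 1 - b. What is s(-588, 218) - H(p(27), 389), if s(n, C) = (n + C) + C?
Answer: -930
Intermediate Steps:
s(n, C) = n + 2*C (s(n, C) = (C + n) + C = n + 2*C)
H(P, f) = 2*f
s(-588, 218) - H(p(27), 389) = (-588 + 2*218) - 2*389 = (-588 + 436) - 1*778 = -152 - 778 = -930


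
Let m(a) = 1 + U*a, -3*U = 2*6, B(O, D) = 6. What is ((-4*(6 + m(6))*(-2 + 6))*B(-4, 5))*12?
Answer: 19584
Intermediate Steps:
U = -4 (U = -2*6/3 = -⅓*12 = -4)
m(a) = 1 - 4*a
((-4*(6 + m(6))*(-2 + 6))*B(-4, 5))*12 = (-4*(6 + (1 - 4*6))*(-2 + 6)*6)*12 = (-4*(6 + (1 - 24))*4*6)*12 = (-4*(6 - 23)*4*6)*12 = (-(-68)*4*6)*12 = (-4*(-68)*6)*12 = (272*6)*12 = 1632*12 = 19584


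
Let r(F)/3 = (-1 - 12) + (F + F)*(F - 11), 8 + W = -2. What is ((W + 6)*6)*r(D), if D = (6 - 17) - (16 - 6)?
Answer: -95832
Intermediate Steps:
W = -10 (W = -8 - 2 = -10)
D = -21 (D = -11 - 1*10 = -11 - 10 = -21)
r(F) = -39 + 6*F*(-11 + F) (r(F) = 3*((-1 - 12) + (F + F)*(F - 11)) = 3*(-13 + (2*F)*(-11 + F)) = 3*(-13 + 2*F*(-11 + F)) = -39 + 6*F*(-11 + F))
((W + 6)*6)*r(D) = ((-10 + 6)*6)*(-39 - 66*(-21) + 6*(-21)²) = (-4*6)*(-39 + 1386 + 6*441) = -24*(-39 + 1386 + 2646) = -24*3993 = -95832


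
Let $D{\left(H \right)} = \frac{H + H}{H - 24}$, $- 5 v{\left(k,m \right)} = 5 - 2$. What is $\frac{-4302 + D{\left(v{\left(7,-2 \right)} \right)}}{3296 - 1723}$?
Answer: $- \frac{176380}{64493} \approx -2.7349$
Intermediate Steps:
$v{\left(k,m \right)} = - \frac{3}{5}$ ($v{\left(k,m \right)} = - \frac{5 - 2}{5} = \left(- \frac{1}{5}\right) 3 = - \frac{3}{5}$)
$D{\left(H \right)} = \frac{2 H}{-24 + H}$
$\frac{-4302 + D{\left(v{\left(7,-2 \right)} \right)}}{3296 - 1723} = \frac{-4302 + 2 \left(- \frac{3}{5}\right) \frac{1}{-24 - \frac{3}{5}}}{3296 - 1723} = \frac{-4302 + 2 \left(- \frac{3}{5}\right) \frac{1}{- \frac{123}{5}}}{1573} = \left(-4302 + 2 \left(- \frac{3}{5}\right) \left(- \frac{5}{123}\right)\right) \frac{1}{1573} = \left(-4302 + \frac{2}{41}\right) \frac{1}{1573} = \left(- \frac{176380}{41}\right) \frac{1}{1573} = - \frac{176380}{64493}$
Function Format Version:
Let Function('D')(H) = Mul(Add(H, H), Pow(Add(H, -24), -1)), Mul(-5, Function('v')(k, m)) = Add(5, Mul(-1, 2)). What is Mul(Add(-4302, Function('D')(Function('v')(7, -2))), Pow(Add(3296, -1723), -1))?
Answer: Rational(-176380, 64493) ≈ -2.7349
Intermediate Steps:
Function('v')(k, m) = Rational(-3, 5) (Function('v')(k, m) = Mul(Rational(-1, 5), Add(5, Mul(-1, 2))) = Mul(Rational(-1, 5), Add(5, -2)) = Mul(Rational(-1, 5), 3) = Rational(-3, 5))
Function('D')(H) = Mul(2, H, Pow(Add(-24, H), -1)) (Function('D')(H) = Mul(Mul(2, H), Pow(Add(-24, H), -1)) = Mul(2, H, Pow(Add(-24, H), -1)))
Mul(Add(-4302, Function('D')(Function('v')(7, -2))), Pow(Add(3296, -1723), -1)) = Mul(Add(-4302, Mul(2, Rational(-3, 5), Pow(Add(-24, Rational(-3, 5)), -1))), Pow(Add(3296, -1723), -1)) = Mul(Add(-4302, Mul(2, Rational(-3, 5), Pow(Rational(-123, 5), -1))), Pow(1573, -1)) = Mul(Add(-4302, Mul(2, Rational(-3, 5), Rational(-5, 123))), Rational(1, 1573)) = Mul(Add(-4302, Rational(2, 41)), Rational(1, 1573)) = Mul(Rational(-176380, 41), Rational(1, 1573)) = Rational(-176380, 64493)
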